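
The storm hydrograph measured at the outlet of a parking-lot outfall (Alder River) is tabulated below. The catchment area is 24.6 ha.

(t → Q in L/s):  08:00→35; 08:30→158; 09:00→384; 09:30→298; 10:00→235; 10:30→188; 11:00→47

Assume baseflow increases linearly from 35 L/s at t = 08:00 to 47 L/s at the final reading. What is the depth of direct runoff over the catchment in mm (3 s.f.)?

d ≈ 7.74 mm

Direct runoff: 0.00, 121.00, 345.00, 257.00, 192.00, 143.00, 0.00 L/s; ΣQ_DR = 1058 L/s.
V = ΣQ_DR · Δt = 1058 × 1800 s = 1.904 × 10^6 L.
Over A = 24.6 ha, depth = V / A = 7.74 mm.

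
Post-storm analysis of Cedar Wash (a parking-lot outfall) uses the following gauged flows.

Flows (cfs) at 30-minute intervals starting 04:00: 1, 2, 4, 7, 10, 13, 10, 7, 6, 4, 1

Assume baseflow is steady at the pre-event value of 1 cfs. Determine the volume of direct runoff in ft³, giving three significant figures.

V ≈ 97200 ft³

Direct-runoff ordinates (Q − Q_b): 0.0, 1.0, 3.0, 6.0, 9.0, 12.0, 9.0, 6.0, 5.0, 3.0, 0.0 cfs.
ΣQ_DR = 54.00 cfs.
With Δt = 0.5 h = 1800 s, V = ΣQ_DR · Δt = 54.00 × 1800 = 97200 ft³.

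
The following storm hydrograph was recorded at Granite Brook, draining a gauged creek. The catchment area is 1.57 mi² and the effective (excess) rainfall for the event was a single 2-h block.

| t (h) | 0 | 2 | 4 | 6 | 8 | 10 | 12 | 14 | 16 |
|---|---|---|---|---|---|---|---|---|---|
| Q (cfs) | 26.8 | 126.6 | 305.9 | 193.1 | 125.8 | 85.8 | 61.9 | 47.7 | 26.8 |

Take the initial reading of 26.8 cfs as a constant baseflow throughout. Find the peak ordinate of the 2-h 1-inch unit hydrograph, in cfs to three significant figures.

Direct runoff: 0.0, 99.8, 279.1, 166.3, 99.0, 59.0, 35.1, 20.9, 0.0 cfs; ΣQ_DR = 759.2 cfs, peak = 279.1 cfs.
Runoff depth d = ΣQ_DR·Δt / A = 759.2 × 7200 / (1.57 mi²) = 1.499 in.
The 1-inch UH is the DRH scaled by (1 in)/d, so U_p = 279.1 × 1/1.499 = 186 cfs.

U_p ≈ 186 cfs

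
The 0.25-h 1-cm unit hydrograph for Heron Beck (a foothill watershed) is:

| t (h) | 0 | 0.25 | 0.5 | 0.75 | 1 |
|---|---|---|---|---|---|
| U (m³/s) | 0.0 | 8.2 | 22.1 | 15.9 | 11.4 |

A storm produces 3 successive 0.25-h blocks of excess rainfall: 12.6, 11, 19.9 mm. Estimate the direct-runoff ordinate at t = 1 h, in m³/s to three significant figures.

Q ≈ 75.8 m³/s

By discrete convolution, Q_j = Σ (P_i / 10 mm) · U_{j−i}.
At t = 1 h (j=4): Q = (12.6/10)·11.4 + (11/10)·15.9 + (19.9/10)·22.1 = 75.8 m³/s.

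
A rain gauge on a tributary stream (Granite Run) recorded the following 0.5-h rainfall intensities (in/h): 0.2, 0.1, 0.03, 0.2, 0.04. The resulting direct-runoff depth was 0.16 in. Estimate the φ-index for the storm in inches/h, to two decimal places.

Only the 3 blocks with intensity above φ contribute runoff: 0.2, 0.1, 0.2 in/h.
Σ(I−φ)·Δt = d  ⇒  (0.2+0.1+0.2 − 3φ)·0.5 = 0.16
φ = (0.5000 − 0.16/0.5) / 3 = 0.06 in/h.

φ ≈ 0.06 in/h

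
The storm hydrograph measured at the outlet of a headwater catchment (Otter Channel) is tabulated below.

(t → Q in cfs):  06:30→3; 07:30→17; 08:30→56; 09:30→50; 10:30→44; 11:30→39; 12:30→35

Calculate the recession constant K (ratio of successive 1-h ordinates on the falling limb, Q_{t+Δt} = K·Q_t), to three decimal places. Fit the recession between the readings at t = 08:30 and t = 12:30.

K ≈ 0.889

Using the recession-limb readings at t = 08:30 and t = 12:30: Q falls from 56 to 35 cfs over 4 intervals.
K = (Q₂/Q₁)^(1/4) = (35/56)^(1/4) = 0.889.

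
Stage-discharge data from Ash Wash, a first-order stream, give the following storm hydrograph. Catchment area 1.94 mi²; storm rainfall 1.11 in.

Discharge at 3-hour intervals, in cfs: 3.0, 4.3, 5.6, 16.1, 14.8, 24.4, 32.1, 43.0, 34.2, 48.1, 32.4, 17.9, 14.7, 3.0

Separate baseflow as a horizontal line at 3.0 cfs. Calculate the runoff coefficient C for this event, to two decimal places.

ΣQ_DR = 251.6 cfs; V = ΣQ_DR·Δt = 2.717 × 10^6 ft³.
Runoff depth d = V / A = 0.6029 in.
C = d / P = 0.6029 / 1.11 = 0.54.

C ≈ 0.54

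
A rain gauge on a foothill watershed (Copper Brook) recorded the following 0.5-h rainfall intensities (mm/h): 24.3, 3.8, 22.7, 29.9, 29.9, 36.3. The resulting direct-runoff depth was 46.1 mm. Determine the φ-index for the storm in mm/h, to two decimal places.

Only the 5 blocks with intensity above φ contribute runoff: 24.3, 22.7, 29.9, 29.9, 36.3 mm/h.
Σ(I−φ)·Δt = d  ⇒  (24.3+22.7+29.9+29.9+36.3 − 5φ)·0.5 = 46.1
φ = (143.1 − 46.1/0.5) / 5 = 10.18 mm/h.

φ ≈ 10.18 mm/h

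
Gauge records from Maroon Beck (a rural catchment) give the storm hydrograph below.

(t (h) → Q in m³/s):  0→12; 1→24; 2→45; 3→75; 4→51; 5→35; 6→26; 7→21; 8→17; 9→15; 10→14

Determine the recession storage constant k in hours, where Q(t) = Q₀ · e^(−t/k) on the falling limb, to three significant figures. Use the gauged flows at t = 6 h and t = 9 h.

On the falling limb, Q drops from 26 to 15 m³/s between t = 6 h and t = 9 h (Δt = 3 h).
k = −Δt / ln(Q₂/Q₁) = −3 / ln(15/26) = 5.45 h.

k ≈ 5.45 h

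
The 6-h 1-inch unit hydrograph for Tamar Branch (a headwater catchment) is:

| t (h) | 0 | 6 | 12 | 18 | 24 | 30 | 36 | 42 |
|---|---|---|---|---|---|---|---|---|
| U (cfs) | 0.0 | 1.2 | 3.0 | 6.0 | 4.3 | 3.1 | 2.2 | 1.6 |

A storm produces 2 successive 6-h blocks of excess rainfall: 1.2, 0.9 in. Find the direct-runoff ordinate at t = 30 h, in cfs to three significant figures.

By discrete convolution, Q_j = Σ (P_i / 1 in) · U_{j−i}.
At t = 30 h (j=5): Q = (1.2/1)·3.1 + (0.9/1)·4.3 = 7.59 cfs.

Q ≈ 7.59 cfs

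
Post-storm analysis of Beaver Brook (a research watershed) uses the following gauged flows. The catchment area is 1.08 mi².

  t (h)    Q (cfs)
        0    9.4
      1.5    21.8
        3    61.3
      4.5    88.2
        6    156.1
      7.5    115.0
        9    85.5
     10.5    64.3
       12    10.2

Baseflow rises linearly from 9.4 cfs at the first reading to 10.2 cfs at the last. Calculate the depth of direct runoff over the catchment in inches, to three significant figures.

Direct runoff: 0.00, 12.30, 51.70, 78.50, 146.30, 105.10, 75.50, 54.20, 0.00 cfs; ΣQ_DR = 523.6 cfs.
V = ΣQ_DR · Δt = 523.6 × 5400 s = 2.827 × 10^6 ft³.
Over A = 1.08 mi², depth = V / A = 1.13 in.

d ≈ 1.13 in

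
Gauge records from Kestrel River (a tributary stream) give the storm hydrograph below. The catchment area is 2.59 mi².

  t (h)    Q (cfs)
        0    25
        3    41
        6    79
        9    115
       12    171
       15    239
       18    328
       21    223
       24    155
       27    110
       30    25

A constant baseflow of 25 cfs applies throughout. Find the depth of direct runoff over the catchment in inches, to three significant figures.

Direct runoff: 0.0, 16.0, 54.0, 90.0, 146.0, 214.0, 303.0, 198.0, 130.0, 85.0, 0.0 cfs; ΣQ_DR = 1236 cfs.
V = ΣQ_DR · Δt = 1236 × 10800 s = 1.335 × 10^7 ft³.
Over A = 2.59 mi², depth = V / A = 2.22 in.

d ≈ 2.22 in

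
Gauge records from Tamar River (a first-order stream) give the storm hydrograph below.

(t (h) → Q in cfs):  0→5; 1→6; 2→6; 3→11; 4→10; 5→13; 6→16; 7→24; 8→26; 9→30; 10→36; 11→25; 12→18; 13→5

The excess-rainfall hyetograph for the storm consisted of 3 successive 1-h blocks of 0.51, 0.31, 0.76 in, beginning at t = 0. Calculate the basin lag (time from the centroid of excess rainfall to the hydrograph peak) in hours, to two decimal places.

t_L ≈ 8.34 h

Centroid of excess rainfall: t_c = Σ P_i·t̄_i / ΣP_i = 1.6582 h (block centres at 0.5, 1.5, 2.5 h).
Hydrograph peak occurs at t = 10 h, so basin lag t_L = 10 − 1.6582 = 8.34 h.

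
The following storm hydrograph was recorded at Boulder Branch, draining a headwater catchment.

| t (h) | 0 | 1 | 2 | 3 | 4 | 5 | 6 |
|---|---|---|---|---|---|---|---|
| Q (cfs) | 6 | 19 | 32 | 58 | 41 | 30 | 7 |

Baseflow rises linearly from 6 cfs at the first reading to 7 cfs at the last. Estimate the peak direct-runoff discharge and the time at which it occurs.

Subtracting baseflow gives direct-runoff ordinates: 0.00, 12.83, 25.67, 51.50, 34.33, 23.17, 0.00 cfs.
The maximum is 51.50 cfs, occurring at the reading for t = 3 h.

Q_p = 51.50 cfs at t = 3 h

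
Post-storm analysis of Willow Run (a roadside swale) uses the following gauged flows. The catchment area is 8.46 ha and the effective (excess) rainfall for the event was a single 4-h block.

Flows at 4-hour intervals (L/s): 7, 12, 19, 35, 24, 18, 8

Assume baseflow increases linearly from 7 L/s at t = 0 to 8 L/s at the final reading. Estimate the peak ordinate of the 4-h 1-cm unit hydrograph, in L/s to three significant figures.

U_p ≈ 22.9 L/s

Direct runoff: 0.00, 4.83, 11.67, 27.50, 16.33, 10.17, 0.00 L/s; ΣQ_DR = 70.50 L/s, peak = 27.50 L/s.
Runoff depth d = ΣQ_DR·Δt / A = 70.50 × 14400 / (8.46 ha) = 12.00 mm.
The 1-cm UH is the DRH scaled by (10 mm)/d, so U_p = 27.50 × 10/12.00 = 22.9 L/s.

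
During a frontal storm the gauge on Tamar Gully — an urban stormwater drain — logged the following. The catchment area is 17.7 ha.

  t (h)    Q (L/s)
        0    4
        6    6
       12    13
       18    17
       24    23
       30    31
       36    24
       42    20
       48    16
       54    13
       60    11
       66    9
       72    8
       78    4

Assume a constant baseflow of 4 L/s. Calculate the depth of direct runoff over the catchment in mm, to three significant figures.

d ≈ 17.5 mm

Direct runoff: 0.0, 2.0, 9.0, 13.0, 19.0, 27.0, 20.0, 16.0, 12.0, 9.0, 7.0, 5.0, 4.0, 0.0 L/s; ΣQ_DR = 143.0 L/s.
V = ΣQ_DR · Δt = 143.0 × 21600 s = 3.089 × 10^6 L.
Over A = 17.7 ha, depth = V / A = 17.5 mm.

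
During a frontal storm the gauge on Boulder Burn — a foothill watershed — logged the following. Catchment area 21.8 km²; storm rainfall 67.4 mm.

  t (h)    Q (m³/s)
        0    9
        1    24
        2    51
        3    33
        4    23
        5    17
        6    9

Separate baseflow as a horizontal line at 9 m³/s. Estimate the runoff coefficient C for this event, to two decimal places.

C ≈ 0.25

ΣQ_DR = 103.0 m³/s; V = ΣQ_DR·Δt = 3.708 × 10^5 m³.
Runoff depth d = V / A = 17.01 mm.
C = d / P = 17.01 / 67.4 = 0.25.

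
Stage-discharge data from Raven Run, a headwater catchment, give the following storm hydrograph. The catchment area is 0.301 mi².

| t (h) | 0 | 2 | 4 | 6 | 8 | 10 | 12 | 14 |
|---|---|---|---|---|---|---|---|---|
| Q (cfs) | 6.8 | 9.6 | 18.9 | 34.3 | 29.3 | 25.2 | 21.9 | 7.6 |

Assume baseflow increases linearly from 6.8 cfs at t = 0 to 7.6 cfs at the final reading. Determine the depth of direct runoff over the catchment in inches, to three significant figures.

Direct runoff: 0.00, 2.69, 11.87, 27.16, 22.04, 17.83, 14.41, 0.00 cfs; ΣQ_DR = 96.00 cfs.
V = ΣQ_DR · Δt = 96.00 × 7200 s = 6.912 × 10^5 ft³.
Over A = 0.301 mi², depth = V / A = 0.988 in.

d ≈ 0.988 in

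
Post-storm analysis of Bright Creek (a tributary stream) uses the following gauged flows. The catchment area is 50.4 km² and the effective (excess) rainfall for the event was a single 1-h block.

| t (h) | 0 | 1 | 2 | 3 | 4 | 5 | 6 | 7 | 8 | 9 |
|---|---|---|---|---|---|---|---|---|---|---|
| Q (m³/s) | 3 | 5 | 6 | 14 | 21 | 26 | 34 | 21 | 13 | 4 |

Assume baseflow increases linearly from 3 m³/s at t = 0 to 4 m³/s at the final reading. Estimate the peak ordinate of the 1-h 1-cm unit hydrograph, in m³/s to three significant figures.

U_p ≈ 37.9 m³/s

Direct runoff: 0.00, 1.89, 2.78, 10.67, 17.56, 22.44, 30.33, 17.22, 9.11, 0.00 m³/s; ΣQ_DR = 112.0 m³/s, peak = 30.33 m³/s.
Runoff depth d = ΣQ_DR·Δt / A = 112.0 × 3600 / (50.4 km²) = 8.000 mm.
The 1-cm UH is the DRH scaled by (10 mm)/d, so U_p = 30.33 × 10/8.000 = 37.9 m³/s.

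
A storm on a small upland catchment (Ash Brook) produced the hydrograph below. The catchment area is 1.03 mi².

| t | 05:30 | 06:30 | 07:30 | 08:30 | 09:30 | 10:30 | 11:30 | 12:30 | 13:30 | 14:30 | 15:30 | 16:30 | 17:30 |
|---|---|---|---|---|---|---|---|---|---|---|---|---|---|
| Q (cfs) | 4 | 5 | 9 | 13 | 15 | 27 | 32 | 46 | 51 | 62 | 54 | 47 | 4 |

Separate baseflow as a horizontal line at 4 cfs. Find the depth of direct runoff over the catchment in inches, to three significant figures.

d ≈ 0.477 in

Direct runoff: 0.0, 1.0, 5.0, 9.0, 11.0, 23.0, 28.0, 42.0, 47.0, 58.0, 50.0, 43.0, 0.0 cfs; ΣQ_DR = 317.0 cfs.
V = ΣQ_DR · Δt = 317.0 × 3600 s = 1.141 × 10^6 ft³.
Over A = 1.03 mi², depth = V / A = 0.477 in.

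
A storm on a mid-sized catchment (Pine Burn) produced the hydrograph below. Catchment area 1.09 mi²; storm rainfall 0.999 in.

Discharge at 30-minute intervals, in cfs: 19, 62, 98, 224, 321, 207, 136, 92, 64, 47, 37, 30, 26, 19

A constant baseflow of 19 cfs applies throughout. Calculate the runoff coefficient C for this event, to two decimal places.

ΣQ_DR = 1116 cfs; V = ΣQ_DR·Δt = 2.009 × 10^6 ft³.
Runoff depth d = V / A = 0.7933 in.
C = d / P = 0.7933 / 0.999 = 0.79.

C ≈ 0.79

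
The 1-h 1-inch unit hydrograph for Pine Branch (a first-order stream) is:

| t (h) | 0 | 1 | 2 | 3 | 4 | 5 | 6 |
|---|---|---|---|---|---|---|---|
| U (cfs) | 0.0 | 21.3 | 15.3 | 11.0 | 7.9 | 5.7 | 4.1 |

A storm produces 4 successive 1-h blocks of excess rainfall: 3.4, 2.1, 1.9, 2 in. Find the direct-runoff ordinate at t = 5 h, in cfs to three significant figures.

Q ≈ 87.5 cfs

By discrete convolution, Q_j = Σ (P_i / 1 in) · U_{j−i}.
At t = 5 h (j=5): Q = (3.4/1)·5.7 + (2.1/1)·7.9 + (1.9/1)·11.0 + (2/1)·15.3 = 87.5 cfs.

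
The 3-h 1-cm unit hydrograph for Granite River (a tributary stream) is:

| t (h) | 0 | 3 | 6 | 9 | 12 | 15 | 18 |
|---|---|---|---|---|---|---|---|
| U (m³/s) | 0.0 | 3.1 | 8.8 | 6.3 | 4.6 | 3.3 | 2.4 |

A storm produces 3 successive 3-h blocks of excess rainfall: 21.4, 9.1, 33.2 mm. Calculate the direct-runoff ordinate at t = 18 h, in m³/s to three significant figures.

By discrete convolution, Q_j = Σ (P_i / 10 mm) · U_{j−i}.
At t = 18 h (j=6): Q = (21.4/10)·2.4 + (9.1/10)·3.3 + (33.2/10)·4.6 = 23.4 m³/s.

Q ≈ 23.4 m³/s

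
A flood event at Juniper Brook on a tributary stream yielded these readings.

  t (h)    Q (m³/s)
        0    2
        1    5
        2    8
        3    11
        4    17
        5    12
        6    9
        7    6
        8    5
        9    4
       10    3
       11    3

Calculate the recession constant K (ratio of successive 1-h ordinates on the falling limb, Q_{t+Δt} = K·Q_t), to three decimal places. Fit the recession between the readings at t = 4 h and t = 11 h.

K ≈ 0.781

Using the recession-limb readings at t = 4 h and t = 11 h: Q falls from 17 to 3 m³/s over 7 intervals.
K = (Q₂/Q₁)^(1/7) = (3/17)^(1/7) = 0.781.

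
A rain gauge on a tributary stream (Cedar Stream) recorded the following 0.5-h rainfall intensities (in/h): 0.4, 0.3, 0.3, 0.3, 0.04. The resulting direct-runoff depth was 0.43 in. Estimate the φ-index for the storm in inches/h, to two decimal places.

Only the 4 blocks with intensity above φ contribute runoff: 0.4, 0.3, 0.3, 0.3 in/h.
Σ(I−φ)·Δt = d  ⇒  (0.4+0.3+0.3+0.3 − 4φ)·0.5 = 0.43
φ = (1.300 − 0.43/0.5) / 4 = 0.11 in/h.

φ ≈ 0.11 in/h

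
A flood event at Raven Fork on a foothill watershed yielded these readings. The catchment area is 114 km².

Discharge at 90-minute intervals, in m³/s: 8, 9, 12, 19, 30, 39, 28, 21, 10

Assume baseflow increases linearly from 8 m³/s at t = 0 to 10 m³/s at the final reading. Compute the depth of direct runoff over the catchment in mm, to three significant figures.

Direct runoff: 0.00, 0.75, 3.50, 10.25, 21.00, 29.75, 18.50, 11.25, 0.00 m³/s; ΣQ_DR = 95.00 m³/s.
V = ΣQ_DR · Δt = 95.00 × 5400 s = 5.130 × 10^5 m³.
Over A = 114 km², depth = V / A = 4.50 mm.

d ≈ 4.50 mm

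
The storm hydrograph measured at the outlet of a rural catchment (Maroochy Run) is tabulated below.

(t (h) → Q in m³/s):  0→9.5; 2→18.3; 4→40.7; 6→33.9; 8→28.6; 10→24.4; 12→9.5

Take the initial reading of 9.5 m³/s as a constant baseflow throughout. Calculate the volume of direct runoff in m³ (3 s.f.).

Direct-runoff ordinates (Q − Q_b): 0.0, 8.8, 31.2, 24.4, 19.1, 14.9, 0.0 m³/s.
ΣQ_DR = 98.40 m³/s.
With Δt = 2 h = 7200 s, V = ΣQ_DR · Δt = 98.40 × 7200 = 7.08 × 10^5 m³.

V ≈ 7.08 × 10^5 m³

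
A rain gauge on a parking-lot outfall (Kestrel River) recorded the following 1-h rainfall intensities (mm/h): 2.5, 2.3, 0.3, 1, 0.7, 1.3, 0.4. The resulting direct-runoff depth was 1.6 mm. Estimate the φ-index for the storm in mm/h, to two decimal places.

φ ≈ 1.60 mm/h

Only the 2 blocks with intensity above φ contribute runoff: 2.5, 2.3 mm/h.
Σ(I−φ)·Δt = d  ⇒  (2.5+2.3 − 2φ)·1 = 1.6
φ = (4.800 − 1.6/1) / 2 = 1.60 mm/h.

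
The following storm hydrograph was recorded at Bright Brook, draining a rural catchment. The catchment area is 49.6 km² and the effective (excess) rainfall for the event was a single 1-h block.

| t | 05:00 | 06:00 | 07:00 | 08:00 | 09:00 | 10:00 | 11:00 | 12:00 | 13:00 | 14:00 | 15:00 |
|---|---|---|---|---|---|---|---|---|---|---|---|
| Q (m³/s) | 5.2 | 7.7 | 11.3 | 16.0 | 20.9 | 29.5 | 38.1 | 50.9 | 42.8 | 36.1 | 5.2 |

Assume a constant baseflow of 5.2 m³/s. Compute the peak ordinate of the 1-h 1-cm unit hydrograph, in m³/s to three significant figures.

Direct runoff: 0.0, 2.5, 6.1, 10.8, 15.7, 24.3, 32.9, 45.7, 37.6, 30.9, 0.0 m³/s; ΣQ_DR = 206.5 m³/s, peak = 45.7 m³/s.
Runoff depth d = ΣQ_DR·Δt / A = 206.5 × 3600 / (49.6 km²) = 14.99 mm.
The 1-cm UH is the DRH scaled by (10 mm)/d, so U_p = 45.7 × 10/14.99 = 30.5 m³/s.

U_p ≈ 30.5 m³/s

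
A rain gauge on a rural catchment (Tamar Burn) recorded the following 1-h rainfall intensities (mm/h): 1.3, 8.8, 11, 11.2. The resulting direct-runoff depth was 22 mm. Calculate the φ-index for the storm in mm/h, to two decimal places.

Only the 3 blocks with intensity above φ contribute runoff: 8.8, 11, 11.2 mm/h.
Σ(I−φ)·Δt = d  ⇒  (8.8+11+11.2 − 3φ)·1 = 22
φ = (31.00 − 22/1) / 3 = 3.00 mm/h.

φ ≈ 3.00 mm/h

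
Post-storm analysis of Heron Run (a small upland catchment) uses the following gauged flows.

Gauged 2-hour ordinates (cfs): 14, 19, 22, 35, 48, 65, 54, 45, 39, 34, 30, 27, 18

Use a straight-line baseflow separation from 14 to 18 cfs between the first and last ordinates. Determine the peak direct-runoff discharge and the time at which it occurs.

Subtracting baseflow gives direct-runoff ordinates: 0.00, 4.67, 7.33, 20.00, 32.67, 49.33, 38.00, 28.67, 22.33, 17.00, 12.67, 9.33, 0.00 cfs.
The maximum is 49.33 cfs, occurring at the reading for t = 10 h.

Q_p = 49.33 cfs at t = 10 h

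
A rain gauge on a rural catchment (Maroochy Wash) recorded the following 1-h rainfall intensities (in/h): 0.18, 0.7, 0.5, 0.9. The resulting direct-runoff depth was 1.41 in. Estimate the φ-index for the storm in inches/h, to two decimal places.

φ ≈ 0.23 in/h

Only the 3 blocks with intensity above φ contribute runoff: 0.7, 0.5, 0.9 in/h.
Σ(I−φ)·Δt = d  ⇒  (0.7+0.5+0.9 − 3φ)·1 = 1.41
φ = (2.100 − 1.41/1) / 3 = 0.23 in/h.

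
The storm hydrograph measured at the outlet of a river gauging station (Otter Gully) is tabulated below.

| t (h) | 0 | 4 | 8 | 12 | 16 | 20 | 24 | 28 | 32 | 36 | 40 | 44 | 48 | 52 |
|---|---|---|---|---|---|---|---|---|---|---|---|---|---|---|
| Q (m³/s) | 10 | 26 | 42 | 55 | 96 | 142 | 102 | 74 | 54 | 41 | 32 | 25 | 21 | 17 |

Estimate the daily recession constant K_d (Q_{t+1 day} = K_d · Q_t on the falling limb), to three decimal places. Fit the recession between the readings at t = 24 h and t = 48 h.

K_d ≈ 0.206

Between t = 24 h and t = 48 h the flow falls from 102 to 21 m³/s over 6×4 h = 24 h.
Per-interval ratio K = (21/102)^(1/6) = 0.7684; K_d = K^(24/4) = 0.206.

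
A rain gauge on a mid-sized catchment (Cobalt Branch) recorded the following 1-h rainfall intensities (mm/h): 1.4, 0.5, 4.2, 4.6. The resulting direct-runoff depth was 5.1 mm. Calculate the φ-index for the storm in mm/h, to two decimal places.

φ ≈ 1.85 mm/h

Only the 2 blocks with intensity above φ contribute runoff: 4.2, 4.6 mm/h.
Σ(I−φ)·Δt = d  ⇒  (4.2+4.6 − 2φ)·1 = 5.1
φ = (8.800 − 5.1/1) / 2 = 1.85 mm/h.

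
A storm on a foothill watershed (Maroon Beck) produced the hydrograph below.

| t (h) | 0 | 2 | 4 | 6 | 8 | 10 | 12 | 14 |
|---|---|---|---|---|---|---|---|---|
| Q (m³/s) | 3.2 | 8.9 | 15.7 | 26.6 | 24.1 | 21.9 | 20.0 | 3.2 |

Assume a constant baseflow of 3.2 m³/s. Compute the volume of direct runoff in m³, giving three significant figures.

Direct-runoff ordinates (Q − Q_b): 0.0, 5.7, 12.5, 23.4, 20.9, 18.7, 16.8, 0.0 m³/s.
ΣQ_DR = 98.00 m³/s.
With Δt = 2 h = 7200 s, V = ΣQ_DR · Δt = 98.00 × 7200 = 7.06 × 10^5 m³.

V ≈ 7.06 × 10^5 m³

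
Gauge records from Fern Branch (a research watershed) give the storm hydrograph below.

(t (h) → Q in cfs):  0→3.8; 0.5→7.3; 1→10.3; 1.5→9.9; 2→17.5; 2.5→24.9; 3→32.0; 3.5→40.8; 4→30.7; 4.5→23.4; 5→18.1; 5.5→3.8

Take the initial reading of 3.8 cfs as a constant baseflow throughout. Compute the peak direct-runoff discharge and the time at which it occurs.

Q_p = 37.0 cfs at t = 3.5 h

Subtracting baseflow gives direct-runoff ordinates: 0.0, 3.5, 6.5, 6.1, 13.7, 21.1, 28.2, 37.0, 26.9, 19.6, 14.3, 0.0 cfs.
The maximum is 37.0 cfs, occurring at the reading for t = 3.5 h.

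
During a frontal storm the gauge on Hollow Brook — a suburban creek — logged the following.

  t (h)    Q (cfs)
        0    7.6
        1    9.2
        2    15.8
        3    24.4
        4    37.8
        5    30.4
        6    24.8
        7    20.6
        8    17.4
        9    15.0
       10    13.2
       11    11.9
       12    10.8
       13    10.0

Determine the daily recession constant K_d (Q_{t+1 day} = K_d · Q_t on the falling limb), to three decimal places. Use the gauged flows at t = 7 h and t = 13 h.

K_d ≈ 0.056

Between t = 7 h and t = 13 h the flow falls from 20.6 to 10.0 cfs over 6×1 h = 6 h.
Per-interval ratio K = (10.0/20.6)^(1/6) = 0.8865; K_d = K^(24/1) = 0.056.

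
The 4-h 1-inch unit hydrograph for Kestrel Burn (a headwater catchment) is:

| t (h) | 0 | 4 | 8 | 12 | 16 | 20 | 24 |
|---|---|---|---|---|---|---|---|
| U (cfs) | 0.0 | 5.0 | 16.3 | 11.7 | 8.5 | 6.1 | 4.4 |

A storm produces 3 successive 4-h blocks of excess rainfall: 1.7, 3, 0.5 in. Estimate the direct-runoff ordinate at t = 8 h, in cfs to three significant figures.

Q ≈ 42.7 cfs

By discrete convolution, Q_j = Σ (P_i / 1 in) · U_{j−i}.
At t = 8 h (j=2): Q = (1.7/1)·16.3 + (3/1)·5.0 + (0.5/1)·0.0 = 42.7 cfs.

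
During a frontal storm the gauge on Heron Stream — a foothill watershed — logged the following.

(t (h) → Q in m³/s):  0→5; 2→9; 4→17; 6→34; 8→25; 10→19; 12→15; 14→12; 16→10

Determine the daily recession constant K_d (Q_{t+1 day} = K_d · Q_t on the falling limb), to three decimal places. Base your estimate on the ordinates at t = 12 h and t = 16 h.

Between t = 12 h and t = 16 h the flow falls from 15 to 10 m³/s over 2×2 h = 4 h.
Per-interval ratio K = (10/15)^(1/2) = 0.8165; K_d = K^(24/2) = 0.088.

K_d ≈ 0.088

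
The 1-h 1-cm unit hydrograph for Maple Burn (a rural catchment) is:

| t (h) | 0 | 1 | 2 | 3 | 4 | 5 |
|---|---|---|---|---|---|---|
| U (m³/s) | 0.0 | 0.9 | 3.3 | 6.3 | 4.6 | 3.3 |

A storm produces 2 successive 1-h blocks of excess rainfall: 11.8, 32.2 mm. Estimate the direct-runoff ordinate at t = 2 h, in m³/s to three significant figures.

By discrete convolution, Q_j = Σ (P_i / 10 mm) · U_{j−i}.
At t = 2 h (j=2): Q = (11.8/10)·3.3 + (32.2/10)·0.9 = 6.79 m³/s.

Q ≈ 6.79 m³/s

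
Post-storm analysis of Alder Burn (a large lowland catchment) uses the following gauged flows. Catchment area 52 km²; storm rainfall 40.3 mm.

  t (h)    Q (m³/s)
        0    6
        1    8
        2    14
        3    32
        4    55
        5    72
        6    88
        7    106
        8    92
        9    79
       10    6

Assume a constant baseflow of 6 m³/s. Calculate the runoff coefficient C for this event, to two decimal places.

C ≈ 0.85

ΣQ_DR = 492.0 m³/s; V = ΣQ_DR·Δt = 1.771 × 10^6 m³.
Runoff depth d = V / A = 34.06 mm.
C = d / P = 34.06 / 40.3 = 0.85.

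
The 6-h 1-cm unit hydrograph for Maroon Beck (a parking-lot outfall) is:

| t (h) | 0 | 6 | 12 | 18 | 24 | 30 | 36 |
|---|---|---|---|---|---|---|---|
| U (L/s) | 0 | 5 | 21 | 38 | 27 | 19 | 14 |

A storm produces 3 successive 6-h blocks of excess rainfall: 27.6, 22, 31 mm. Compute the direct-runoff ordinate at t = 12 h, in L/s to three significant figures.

By discrete convolution, Q_j = Σ (P_i / 10 mm) · U_{j−i}.
At t = 12 h (j=2): Q = (27.6/10)·21 + (22/10)·5 + (31/10)·0 = 69.0 L/s.

Q ≈ 69.0 L/s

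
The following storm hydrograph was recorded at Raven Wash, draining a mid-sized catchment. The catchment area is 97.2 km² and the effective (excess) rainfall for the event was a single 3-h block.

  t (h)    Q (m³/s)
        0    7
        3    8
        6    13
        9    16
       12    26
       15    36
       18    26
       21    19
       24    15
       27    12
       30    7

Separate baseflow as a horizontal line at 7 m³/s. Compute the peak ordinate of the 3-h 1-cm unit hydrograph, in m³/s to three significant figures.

Direct runoff: 0.0, 1.0, 6.0, 9.0, 19.0, 29.0, 19.0, 12.0, 8.0, 5.0, 0.0 m³/s; ΣQ_DR = 108.0 m³/s, peak = 29.0 m³/s.
Runoff depth d = ΣQ_DR·Δt / A = 108.0 × 10800 / (97.2 km²) = 12.00 mm.
The 1-cm UH is the DRH scaled by (10 mm)/d, so U_p = 29.0 × 10/12.00 = 24.2 m³/s.

U_p ≈ 24.2 m³/s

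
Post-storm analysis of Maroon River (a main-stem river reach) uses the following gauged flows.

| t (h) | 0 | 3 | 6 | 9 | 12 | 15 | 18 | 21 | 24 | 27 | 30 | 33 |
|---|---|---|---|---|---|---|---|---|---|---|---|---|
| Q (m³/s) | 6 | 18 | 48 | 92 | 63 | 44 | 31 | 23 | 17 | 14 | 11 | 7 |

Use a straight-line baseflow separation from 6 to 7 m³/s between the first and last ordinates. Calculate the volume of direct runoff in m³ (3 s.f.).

Direct-runoff ordinates (Q − Q_b): 0.00, 11.91, 41.82, 85.73, 56.64, 37.55, 24.45, 16.36, 10.27, 7.18, 4.09, 0.00 m³/s.
ΣQ_DR = 296.0 m³/s.
With Δt = 3 h = 10800 s, V = ΣQ_DR · Δt = 296.0 × 10800 = 3.20 × 10^6 m³.

V ≈ 3.20 × 10^6 m³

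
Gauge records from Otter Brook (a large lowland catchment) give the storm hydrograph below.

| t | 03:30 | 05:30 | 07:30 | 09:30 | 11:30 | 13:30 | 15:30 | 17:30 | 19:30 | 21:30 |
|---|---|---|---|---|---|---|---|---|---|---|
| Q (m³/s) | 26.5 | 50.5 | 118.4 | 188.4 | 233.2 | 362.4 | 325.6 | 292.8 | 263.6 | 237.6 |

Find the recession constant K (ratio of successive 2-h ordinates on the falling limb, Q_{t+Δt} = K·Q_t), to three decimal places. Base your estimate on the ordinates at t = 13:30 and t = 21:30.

Using the recession-limb readings at t = 13:30 and t = 21:30: Q falls from 362.4 to 237.6 m³/s over 4 intervals.
K = (Q₂/Q₁)^(1/4) = (237.6/362.4)^(1/4) = 0.900.

K ≈ 0.900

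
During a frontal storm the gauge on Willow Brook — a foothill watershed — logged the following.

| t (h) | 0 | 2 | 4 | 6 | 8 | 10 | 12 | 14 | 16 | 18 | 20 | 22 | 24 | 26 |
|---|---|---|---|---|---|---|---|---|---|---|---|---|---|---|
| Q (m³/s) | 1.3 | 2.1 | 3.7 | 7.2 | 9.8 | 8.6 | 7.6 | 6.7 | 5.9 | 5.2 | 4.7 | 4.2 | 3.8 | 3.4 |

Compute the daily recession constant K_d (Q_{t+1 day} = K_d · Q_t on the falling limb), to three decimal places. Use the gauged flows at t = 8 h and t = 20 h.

Between t = 8 h and t = 20 h the flow falls from 9.8 to 4.7 m³/s over 6×2 h = 12 h.
Per-interval ratio K = (4.7/9.8)^(1/6) = 0.8847; K_d = K^(24/2) = 0.230.

K_d ≈ 0.230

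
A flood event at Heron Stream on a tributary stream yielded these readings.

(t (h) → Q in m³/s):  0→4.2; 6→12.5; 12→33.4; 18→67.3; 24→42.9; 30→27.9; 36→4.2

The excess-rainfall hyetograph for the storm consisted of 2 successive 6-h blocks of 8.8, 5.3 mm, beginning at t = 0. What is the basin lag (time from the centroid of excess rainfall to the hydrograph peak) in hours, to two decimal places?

t_L ≈ 12.74 h

Centroid of excess rainfall: t_c = Σ P_i·t̄_i / ΣP_i = 5.2553 h (block centres at 3, 9 h).
Hydrograph peak occurs at t = 18 h, so basin lag t_L = 18 − 5.2553 = 12.74 h.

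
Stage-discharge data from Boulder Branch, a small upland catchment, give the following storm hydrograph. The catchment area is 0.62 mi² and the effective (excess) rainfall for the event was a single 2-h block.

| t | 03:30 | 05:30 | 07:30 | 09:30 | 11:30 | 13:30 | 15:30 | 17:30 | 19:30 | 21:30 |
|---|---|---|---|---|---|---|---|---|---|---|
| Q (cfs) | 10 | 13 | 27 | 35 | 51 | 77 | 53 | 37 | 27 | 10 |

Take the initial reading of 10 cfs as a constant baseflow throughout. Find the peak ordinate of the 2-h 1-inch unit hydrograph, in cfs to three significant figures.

Direct runoff: 0.0, 3.0, 17.0, 25.0, 41.0, 67.0, 43.0, 27.0, 17.0, 0.0 cfs; ΣQ_DR = 240.0 cfs, peak = 67.0 cfs.
Runoff depth d = ΣQ_DR·Δt / A = 240.0 × 7200 / (0.62 mi²) = 1.200 in.
The 1-inch UH is the DRH scaled by (1 in)/d, so U_p = 67.0 × 1/1.200 = 55.8 cfs.

U_p ≈ 55.8 cfs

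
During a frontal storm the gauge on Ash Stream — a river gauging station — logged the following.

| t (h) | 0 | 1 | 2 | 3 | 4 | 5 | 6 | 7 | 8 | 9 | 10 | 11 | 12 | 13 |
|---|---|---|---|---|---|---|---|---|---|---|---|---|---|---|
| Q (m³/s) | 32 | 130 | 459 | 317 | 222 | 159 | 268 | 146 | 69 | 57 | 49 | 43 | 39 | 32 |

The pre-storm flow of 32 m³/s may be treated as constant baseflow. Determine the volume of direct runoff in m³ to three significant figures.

V ≈ 5.67 × 10^6 m³

Direct-runoff ordinates (Q − Q_b): 0.0, 98.0, 427.0, 285.0, 190.0, 127.0, 236.0, 114.0, 37.0, 25.0, 17.0, 11.0, 7.0, 0.0 m³/s.
ΣQ_DR = 1574 m³/s.
With Δt = 1 h = 3600 s, V = ΣQ_DR · Δt = 1574 × 3600 = 5.67 × 10^6 m³.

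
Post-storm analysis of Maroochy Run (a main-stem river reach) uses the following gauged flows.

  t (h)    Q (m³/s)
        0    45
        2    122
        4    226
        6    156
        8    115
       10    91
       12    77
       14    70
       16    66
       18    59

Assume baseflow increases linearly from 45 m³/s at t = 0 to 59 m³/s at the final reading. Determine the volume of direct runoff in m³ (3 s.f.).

V ≈ 3.65 × 10^6 m³

Direct-runoff ordinates (Q − Q_b): 0.00, 75.44, 177.89, 106.33, 63.78, 38.22, 22.67, 14.11, 8.56, 0.00 m³/s.
ΣQ_DR = 507.0 m³/s.
With Δt = 2 h = 7200 s, V = ΣQ_DR · Δt = 507.0 × 7200 = 3.65 × 10^6 m³.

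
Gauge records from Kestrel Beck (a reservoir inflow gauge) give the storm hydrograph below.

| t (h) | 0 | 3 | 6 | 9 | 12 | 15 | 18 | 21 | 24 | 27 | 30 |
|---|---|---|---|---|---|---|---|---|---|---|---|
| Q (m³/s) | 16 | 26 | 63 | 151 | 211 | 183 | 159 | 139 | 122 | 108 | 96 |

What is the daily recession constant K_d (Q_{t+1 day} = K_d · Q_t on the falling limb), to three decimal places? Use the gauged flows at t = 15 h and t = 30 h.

K_d ≈ 0.356

Between t = 15 h and t = 30 h the flow falls from 183 to 96 m³/s over 5×3 h = 15 h.
Per-interval ratio K = (96/183)^(1/5) = 0.8789; K_d = K^(24/3) = 0.356.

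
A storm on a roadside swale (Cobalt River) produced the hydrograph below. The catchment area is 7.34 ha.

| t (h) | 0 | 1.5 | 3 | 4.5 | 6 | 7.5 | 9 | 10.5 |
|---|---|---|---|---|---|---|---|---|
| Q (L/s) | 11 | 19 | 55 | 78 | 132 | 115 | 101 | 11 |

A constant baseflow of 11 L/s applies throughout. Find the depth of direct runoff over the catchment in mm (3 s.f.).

Direct runoff: 0.0, 8.0, 44.0, 67.0, 121.0, 104.0, 90.0, 0.0 L/s; ΣQ_DR = 434.0 L/s.
V = ΣQ_DR · Δt = 434.0 × 5400 s = 2.344 × 10^6 L.
Over A = 7.34 ha, depth = V / A = 31.9 mm.

d ≈ 31.9 mm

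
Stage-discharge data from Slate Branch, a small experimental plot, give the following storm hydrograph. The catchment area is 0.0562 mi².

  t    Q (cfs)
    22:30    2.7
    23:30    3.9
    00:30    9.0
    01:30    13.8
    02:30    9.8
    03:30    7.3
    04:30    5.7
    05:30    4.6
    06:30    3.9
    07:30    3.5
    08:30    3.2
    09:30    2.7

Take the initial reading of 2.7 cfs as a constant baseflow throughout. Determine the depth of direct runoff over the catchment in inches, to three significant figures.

d ≈ 1.04 in

Direct runoff: 0.0, 1.2, 6.3, 11.1, 7.1, 4.6, 3.0, 1.9, 1.2, 0.8, 0.5, 0.0 cfs; ΣQ_DR = 37.70 cfs.
V = ΣQ_DR · Δt = 37.70 × 3600 s = 1.357 × 10^5 ft³.
Over A = 0.0562 mi², depth = V / A = 1.04 in.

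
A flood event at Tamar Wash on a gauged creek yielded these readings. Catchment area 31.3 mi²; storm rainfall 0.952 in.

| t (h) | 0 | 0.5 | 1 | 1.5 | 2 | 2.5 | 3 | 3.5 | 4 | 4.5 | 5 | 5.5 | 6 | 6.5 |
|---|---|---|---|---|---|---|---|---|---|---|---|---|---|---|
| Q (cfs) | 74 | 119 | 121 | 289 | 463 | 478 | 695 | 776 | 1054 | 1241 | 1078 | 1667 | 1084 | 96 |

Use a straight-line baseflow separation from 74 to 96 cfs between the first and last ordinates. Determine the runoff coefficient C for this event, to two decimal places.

C ≈ 0.21

ΣQ_DR = 8045 cfs; V = ΣQ_DR·Δt = 1.448 × 10^7 ft³.
Runoff depth d = V / A = 0.1991 in.
C = d / P = 0.1991 / 0.952 = 0.21.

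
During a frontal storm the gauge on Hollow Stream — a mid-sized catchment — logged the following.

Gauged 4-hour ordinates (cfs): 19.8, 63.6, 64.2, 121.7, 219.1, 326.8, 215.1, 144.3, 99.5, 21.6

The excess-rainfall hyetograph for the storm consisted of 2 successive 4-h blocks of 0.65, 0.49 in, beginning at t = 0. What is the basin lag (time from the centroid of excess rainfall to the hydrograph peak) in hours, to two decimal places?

t_L ≈ 16.28 h

Centroid of excess rainfall: t_c = Σ P_i·t̄_i / ΣP_i = 3.7193 h (block centres at 2, 6 h).
Hydrograph peak occurs at t = 20 h, so basin lag t_L = 20 − 3.7193 = 16.28 h.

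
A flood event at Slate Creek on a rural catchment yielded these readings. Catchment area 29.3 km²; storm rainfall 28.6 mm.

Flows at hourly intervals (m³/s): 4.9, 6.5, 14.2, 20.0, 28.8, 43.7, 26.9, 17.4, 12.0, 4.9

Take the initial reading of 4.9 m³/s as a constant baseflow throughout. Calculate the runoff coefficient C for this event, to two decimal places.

C ≈ 0.56

ΣQ_DR = 130.3 m³/s; V = ΣQ_DR·Δt = 4.691 × 10^5 m³.
Runoff depth d = V / A = 16.01 mm.
C = d / P = 16.01 / 28.6 = 0.56.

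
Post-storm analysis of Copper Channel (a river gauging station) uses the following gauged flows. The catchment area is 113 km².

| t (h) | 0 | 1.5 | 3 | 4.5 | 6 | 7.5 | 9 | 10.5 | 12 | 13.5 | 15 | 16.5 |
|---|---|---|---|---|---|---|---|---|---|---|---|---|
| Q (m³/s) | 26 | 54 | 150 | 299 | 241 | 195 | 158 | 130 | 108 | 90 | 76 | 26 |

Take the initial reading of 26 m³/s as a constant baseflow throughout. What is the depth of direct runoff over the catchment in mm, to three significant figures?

Direct runoff: 0.0, 28.0, 124.0, 273.0, 215.0, 169.0, 132.0, 104.0, 82.0, 64.0, 50.0, 0.0 m³/s; ΣQ_DR = 1241 m³/s.
V = ΣQ_DR · Δt = 1241 × 5400 s = 6.701 × 10^6 m³.
Over A = 113 km², depth = V / A = 59.3 mm.

d ≈ 59.3 mm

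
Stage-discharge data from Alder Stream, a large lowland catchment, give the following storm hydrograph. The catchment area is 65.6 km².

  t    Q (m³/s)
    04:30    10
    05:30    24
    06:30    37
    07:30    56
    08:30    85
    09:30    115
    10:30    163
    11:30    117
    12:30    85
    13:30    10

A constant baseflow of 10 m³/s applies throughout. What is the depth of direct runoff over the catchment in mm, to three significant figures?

Direct runoff: 0.0, 14.0, 27.0, 46.0, 75.0, 105.0, 153.0, 107.0, 75.0, 0.0 m³/s; ΣQ_DR = 602.0 m³/s.
V = ΣQ_DR · Δt = 602.0 × 3600 s = 2.167 × 10^6 m³.
Over A = 65.6 km², depth = V / A = 33.0 mm.

d ≈ 33.0 mm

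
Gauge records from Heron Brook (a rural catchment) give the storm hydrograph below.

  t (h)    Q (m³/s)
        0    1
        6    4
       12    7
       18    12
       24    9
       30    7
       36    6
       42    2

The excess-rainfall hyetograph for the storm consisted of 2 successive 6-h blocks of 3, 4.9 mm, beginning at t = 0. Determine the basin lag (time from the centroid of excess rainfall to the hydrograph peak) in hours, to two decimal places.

t_L ≈ 11.28 h

Centroid of excess rainfall: t_c = Σ P_i·t̄_i / ΣP_i = 6.7215 h (block centres at 3, 9 h).
Hydrograph peak occurs at t = 18 h, so basin lag t_L = 18 − 6.7215 = 11.28 h.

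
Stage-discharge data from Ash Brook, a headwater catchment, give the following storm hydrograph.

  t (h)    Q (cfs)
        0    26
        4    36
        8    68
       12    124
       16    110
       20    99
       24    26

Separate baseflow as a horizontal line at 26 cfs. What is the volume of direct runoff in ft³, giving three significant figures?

V ≈ 4.42 × 10^6 ft³

Direct-runoff ordinates (Q − Q_b): 0.0, 10.0, 42.0, 98.0, 84.0, 73.0, 0.0 cfs.
ΣQ_DR = 307.0 cfs.
With Δt = 4 h = 14400 s, V = ΣQ_DR · Δt = 307.0 × 14400 = 4.42 × 10^6 ft³.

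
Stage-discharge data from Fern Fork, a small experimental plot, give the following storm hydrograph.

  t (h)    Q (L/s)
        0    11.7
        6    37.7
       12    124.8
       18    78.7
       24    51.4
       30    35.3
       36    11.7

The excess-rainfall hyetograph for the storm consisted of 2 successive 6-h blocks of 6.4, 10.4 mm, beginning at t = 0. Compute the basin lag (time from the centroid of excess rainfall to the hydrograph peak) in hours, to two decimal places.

t_L ≈ 5.29 h

Centroid of excess rainfall: t_c = Σ P_i·t̄_i / ΣP_i = 6.7143 h (block centres at 3, 9 h).
Hydrograph peak occurs at t = 12 h, so basin lag t_L = 12 − 6.7143 = 5.29 h.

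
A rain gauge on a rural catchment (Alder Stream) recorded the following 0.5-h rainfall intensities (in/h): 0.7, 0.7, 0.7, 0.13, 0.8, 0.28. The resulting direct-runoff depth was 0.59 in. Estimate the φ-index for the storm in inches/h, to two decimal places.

φ ≈ 0.43 in/h

Only the 4 blocks with intensity above φ contribute runoff: 0.7, 0.7, 0.7, 0.8 in/h.
Σ(I−φ)·Δt = d  ⇒  (0.7+0.7+0.7+0.8 − 4φ)·0.5 = 0.59
φ = (2.900 − 0.59/0.5) / 4 = 0.43 in/h.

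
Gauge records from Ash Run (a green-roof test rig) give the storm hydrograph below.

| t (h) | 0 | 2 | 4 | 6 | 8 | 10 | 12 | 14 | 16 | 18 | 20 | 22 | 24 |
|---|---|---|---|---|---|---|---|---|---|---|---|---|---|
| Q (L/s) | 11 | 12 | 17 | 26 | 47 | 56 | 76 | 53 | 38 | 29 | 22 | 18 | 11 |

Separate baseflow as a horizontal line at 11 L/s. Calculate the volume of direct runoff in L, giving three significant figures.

V ≈ 1.97 × 10^6 L

Direct-runoff ordinates (Q − Q_b): 0.0, 1.0, 6.0, 15.0, 36.0, 45.0, 65.0, 42.0, 27.0, 18.0, 11.0, 7.0, 0.0 L/s.
ΣQ_DR = 273.0 L/s.
With Δt = 2 h = 7200 s, V = ΣQ_DR · Δt = 273.0 × 7200 = 1.97 × 10^6 L.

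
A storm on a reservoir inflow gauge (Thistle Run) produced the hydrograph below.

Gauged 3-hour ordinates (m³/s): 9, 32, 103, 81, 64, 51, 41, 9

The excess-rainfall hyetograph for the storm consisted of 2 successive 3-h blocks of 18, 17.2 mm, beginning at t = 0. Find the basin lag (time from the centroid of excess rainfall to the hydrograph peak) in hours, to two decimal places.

t_L ≈ 3.03 h

Centroid of excess rainfall: t_c = Σ P_i·t̄_i / ΣP_i = 2.9659 h (block centres at 1.5, 4.5 h).
Hydrograph peak occurs at t = 6 h, so basin lag t_L = 6 − 2.9659 = 3.03 h.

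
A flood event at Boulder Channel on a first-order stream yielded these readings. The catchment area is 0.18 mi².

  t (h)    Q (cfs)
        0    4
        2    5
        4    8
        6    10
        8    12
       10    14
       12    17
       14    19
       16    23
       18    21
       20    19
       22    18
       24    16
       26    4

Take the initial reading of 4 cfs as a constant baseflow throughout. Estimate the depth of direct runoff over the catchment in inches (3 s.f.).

Direct runoff: 0.0, 1.0, 4.0, 6.0, 8.0, 10.0, 13.0, 15.0, 19.0, 17.0, 15.0, 14.0, 12.0, 0.0 cfs; ΣQ_DR = 134.0 cfs.
V = ΣQ_DR · Δt = 134.0 × 7200 s = 9.648 × 10^5 ft³.
Over A = 0.18 mi², depth = V / A = 2.31 in.

d ≈ 2.31 in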